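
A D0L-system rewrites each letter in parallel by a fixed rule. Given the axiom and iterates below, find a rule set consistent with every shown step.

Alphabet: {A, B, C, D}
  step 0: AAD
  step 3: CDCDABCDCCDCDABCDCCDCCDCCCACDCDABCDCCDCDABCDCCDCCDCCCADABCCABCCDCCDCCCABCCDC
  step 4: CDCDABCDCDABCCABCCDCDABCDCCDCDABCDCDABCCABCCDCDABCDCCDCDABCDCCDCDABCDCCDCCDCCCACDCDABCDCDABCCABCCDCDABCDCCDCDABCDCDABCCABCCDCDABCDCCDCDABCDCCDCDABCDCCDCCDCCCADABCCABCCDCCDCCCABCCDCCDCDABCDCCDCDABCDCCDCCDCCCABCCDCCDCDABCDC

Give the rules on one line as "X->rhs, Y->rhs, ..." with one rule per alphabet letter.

  step 3 ⇒ step 4: CDCDABCDCCDCDABCDCCDCCDCCCACDCDABCDCCDCDABCDCCDCCDCCCADABCCABCCDCCDCCCABCCDC ⇒ CDC·DAB·CDC·DAB·CCA·BC·CDC·DAB·CDC·CDC·DAB·CDC·DAB·CCA·BC·CDC·DAB·CDC·CDC·DAB·CDC·CDC·DAB·CDC·CDC·CDC·CCA·CDC·DAB·CDC·DAB·CCA·BC·CDC·DAB·CDC·CDC·DAB·CDC·DAB·CCA·BC·CDC·DAB·CDC·CDC·DAB·CDC·CDC·DAB·CDC·CDC·CDC·CCA·DAB·CCA·BC·CDC·CDC·CCA·BC·CDC·CDC·DAB·CDC·CDC·DAB·CDC·CDC·CDC·CCA·BC·CDC·CDC·DAB·CDC
    A ↦ CCA
    B ↦ BC
    C ↦ CDC
    D ↦ DAB

A->CCA, B->BC, C->CDC, D->DAB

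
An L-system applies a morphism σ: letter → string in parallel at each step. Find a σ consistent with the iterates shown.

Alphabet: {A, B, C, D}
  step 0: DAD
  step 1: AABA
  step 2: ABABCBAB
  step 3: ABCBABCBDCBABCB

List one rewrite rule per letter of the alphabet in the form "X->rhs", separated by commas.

A->AB, B->CB, C->D, D->A

  step 2 ⇒ step 3: ABABCBAB ⇒ AB·CB·AB·CB·D·CB·AB·CB
    A ↦ AB
    B ↦ CB
    C ↦ D
  step 0 ⇒ step 1: DAD ⇒ A·AB·A
    D ↦ A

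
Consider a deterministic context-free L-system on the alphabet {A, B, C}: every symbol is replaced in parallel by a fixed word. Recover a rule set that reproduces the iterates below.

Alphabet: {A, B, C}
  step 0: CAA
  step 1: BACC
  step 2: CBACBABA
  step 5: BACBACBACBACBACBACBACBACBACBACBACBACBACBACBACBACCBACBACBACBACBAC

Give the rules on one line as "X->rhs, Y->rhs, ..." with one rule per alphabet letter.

A->C, B->CBA, C->BA

  step 1 ⇒ step 2: BACC ⇒ CBA·C·BA·BA
    A ↦ C
    B ↦ CBA
    C ↦ BA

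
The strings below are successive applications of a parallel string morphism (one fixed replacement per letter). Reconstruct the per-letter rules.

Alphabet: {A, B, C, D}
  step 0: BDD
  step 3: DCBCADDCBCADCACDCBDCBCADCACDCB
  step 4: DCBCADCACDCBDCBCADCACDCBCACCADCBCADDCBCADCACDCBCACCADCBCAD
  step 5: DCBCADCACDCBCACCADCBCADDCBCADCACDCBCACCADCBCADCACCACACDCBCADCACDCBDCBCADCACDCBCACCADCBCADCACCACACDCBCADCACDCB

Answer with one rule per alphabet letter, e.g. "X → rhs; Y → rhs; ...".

  step 4 ⇒ step 5: DCBCADCACDCBDCBCADCACDCBCACCADCBCADDCBCADCACDCBCACCADCBCAD ⇒ DCB·CA·D·CA·C·DCB·CA·C·CA·DCB·CA·D·DCB·CA·D·CA·C·DCB·CA·C·CA·DCB·CA·D·CA·C·CA·CA·C·DCB·CA·D·CA·C·DCB·DCB·CA·D·CA·C·DCB·CA·C·CA·DCB·CA·D·CA·C·CA·CA·C·DCB·CA·D·CA·C·DCB
    A ↦ C
    B ↦ D
    C ↦ CA
    D ↦ DCB

A->C, B->D, C->CA, D->DCB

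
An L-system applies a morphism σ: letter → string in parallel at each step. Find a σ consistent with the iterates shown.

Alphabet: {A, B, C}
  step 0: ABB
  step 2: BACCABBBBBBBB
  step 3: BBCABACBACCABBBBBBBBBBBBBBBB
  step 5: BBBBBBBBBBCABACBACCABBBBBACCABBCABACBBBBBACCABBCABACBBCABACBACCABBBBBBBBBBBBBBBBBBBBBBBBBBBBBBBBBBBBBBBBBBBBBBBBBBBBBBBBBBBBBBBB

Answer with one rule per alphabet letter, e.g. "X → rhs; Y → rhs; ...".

  step 2 ⇒ step 3: BACCABBBBBBBB ⇒ BB·CA·BAC·BAC·CA·BB·BB·BB·BB·BB·BB·BB·BB
    A ↦ CA
    B ↦ BB
    C ↦ BAC

A->CA, B->BB, C->BAC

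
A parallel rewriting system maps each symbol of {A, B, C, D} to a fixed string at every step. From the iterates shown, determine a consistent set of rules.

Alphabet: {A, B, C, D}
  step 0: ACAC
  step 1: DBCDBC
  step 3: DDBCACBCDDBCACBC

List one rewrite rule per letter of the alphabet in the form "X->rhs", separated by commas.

A->D, B->AC, C->BC, D->A

  step 0 ⇒ step 1: ACAC ⇒ D·BC·D·BC
    A ↦ D
    C ↦ BC
    B ↦ AC  (constrained at step 1)
    D ↦ A  (constrained at step 1)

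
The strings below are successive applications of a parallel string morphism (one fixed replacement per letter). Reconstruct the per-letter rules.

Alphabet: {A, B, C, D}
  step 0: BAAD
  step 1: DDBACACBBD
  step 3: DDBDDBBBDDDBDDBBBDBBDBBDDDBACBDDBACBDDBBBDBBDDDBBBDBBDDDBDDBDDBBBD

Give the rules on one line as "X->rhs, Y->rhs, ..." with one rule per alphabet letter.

  step 0 ⇒ step 1: BAAD ⇒ DDB·AC·AC·BBD
    A ↦ AC
    B ↦ DDB
    D ↦ BBD
    C ↦ B  (constrained at step 1)

A->AC, B->DDB, C->B, D->BBD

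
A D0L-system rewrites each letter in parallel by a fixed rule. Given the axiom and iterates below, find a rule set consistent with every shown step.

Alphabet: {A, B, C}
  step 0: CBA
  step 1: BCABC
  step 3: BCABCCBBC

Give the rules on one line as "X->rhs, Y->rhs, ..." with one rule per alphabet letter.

A->ABC, B->C, C->B

  step 0 ⇒ step 1: CBA ⇒ B·C·ABC
    A ↦ ABC
    B ↦ C
    C ↦ B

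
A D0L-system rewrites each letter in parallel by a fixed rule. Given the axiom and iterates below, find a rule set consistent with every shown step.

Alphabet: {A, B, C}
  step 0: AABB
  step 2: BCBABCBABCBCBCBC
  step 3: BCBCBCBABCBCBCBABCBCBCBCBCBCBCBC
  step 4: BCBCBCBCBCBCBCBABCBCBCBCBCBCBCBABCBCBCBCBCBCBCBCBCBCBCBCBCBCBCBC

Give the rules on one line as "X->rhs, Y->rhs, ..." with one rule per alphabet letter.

  step 3 ⇒ step 4: BCBCBCBABCBCBCBABCBCBCBCBCBCBCBC ⇒ BC·BC·BC·BC·BC·BC·BC·BA·BC·BC·BC·BC·BC·BC·BC·BA·BC·BC·BC·BC·BC·BC·BC·BC·BC·BC·BC·BC·BC·BC·BC·BC
    A ↦ BA
    B ↦ BC
    C ↦ BC

A->BA, B->BC, C->BC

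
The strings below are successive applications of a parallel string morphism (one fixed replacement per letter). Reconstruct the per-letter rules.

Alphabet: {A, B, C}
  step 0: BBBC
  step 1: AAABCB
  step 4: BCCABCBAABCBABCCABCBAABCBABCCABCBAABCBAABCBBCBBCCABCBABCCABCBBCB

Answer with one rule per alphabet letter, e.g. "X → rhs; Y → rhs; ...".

  step 0 ⇒ step 1: BBBC ⇒ A·A·A·BCB
    B ↦ A
    C ↦ BCB
    A ↦ BCC  (constrained at step 1)

A->BCC, B->A, C->BCB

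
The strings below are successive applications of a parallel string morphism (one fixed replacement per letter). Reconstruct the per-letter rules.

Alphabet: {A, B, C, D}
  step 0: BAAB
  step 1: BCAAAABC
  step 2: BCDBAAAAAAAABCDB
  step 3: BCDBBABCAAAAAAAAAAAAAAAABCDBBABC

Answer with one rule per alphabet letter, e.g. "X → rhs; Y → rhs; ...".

  step 2 ⇒ step 3: BCDBAAAAAAAABCDB ⇒ BC·DB·BA·BC·AA·AA·AA·AA·AA·AA·AA·AA·BC·DB·BA·BC
    A ↦ AA
    B ↦ BC
    C ↦ DB
    D ↦ BA

A->AA, B->BC, C->DB, D->BA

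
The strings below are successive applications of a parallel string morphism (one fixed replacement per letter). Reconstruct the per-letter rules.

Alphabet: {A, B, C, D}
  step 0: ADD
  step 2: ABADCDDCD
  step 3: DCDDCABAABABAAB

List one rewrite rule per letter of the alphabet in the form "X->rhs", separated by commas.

  step 2 ⇒ step 3: ABADCDDCD ⇒ DC·D·DC·AB·A·AB·AB·A·AB
    A ↦ DC
    B ↦ D
    C ↦ A
    D ↦ AB

A->DC, B->D, C->A, D->AB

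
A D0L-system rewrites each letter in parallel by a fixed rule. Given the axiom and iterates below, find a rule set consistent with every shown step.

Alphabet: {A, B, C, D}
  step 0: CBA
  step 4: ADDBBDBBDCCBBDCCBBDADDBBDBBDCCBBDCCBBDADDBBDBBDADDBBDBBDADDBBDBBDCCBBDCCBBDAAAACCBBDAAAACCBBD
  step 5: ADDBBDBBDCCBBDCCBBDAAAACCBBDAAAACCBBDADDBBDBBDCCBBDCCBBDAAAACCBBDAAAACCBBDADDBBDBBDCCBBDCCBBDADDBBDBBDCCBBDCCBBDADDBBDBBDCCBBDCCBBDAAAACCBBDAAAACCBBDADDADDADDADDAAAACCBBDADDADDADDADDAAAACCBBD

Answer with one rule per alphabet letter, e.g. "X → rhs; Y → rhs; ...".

  step 4 ⇒ step 5: ADDBBDBBDCCBBDCCBBDADDBBDBBDCCBBDCCBBDADDBBDBBDADDBBDBBDADDBBDBBDCCBBDCCBBDAAAACCBBDAAAACCBBD ⇒ ADD·BBD·BBD·C·C·BBD·C·C·BBD·AA·AA·C·C·BBD·AA·AA·C·C·BBD·ADD·BBD·BBD·C·C·BBD·C·C·BBD·AA·AA·C·C·BBD·AA·AA·C·C·BBD·ADD·BBD·BBD·C·C·BBD·C·C·BBD·ADD·BBD·BBD·C·C·BBD·C·C·BBD·ADD·BBD·BBD·C·C·BBD·C·C·BBD·AA·AA·C·C·BBD·AA·AA·C·C·BBD·ADD·ADD·ADD·ADD·AA·AA·C·C·BBD·ADD·ADD·ADD·ADD·AA·AA·C·C·BBD
    A ↦ ADD
    B ↦ C
    C ↦ AA
    D ↦ BBD

A->ADD, B->C, C->AA, D->BBD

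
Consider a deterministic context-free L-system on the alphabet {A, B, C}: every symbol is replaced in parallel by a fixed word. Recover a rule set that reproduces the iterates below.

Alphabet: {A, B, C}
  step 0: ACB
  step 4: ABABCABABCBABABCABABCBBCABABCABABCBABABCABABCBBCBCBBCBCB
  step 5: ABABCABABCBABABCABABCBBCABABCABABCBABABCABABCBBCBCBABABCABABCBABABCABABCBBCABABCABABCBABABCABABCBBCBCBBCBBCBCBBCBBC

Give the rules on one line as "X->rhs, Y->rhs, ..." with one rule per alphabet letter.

A->ABA, B->BC, C->B

  step 4 ⇒ step 5: ABABCABABCBABABCABABCBBCABABCABABCBABABCABABCBBCBCBBCBCB ⇒ ABA·BC·ABA·BC·B·ABA·BC·ABA·BC·B·BC·ABA·BC·ABA·BC·B·ABA·BC·ABA·BC·B·BC·BC·B·ABA·BC·ABA·BC·B·ABA·BC·ABA·BC·B·BC·ABA·BC·ABA·BC·B·ABA·BC·ABA·BC·B·BC·BC·B·BC·B·BC·BC·B·BC·B·BC
    A ↦ ABA
    B ↦ BC
    C ↦ B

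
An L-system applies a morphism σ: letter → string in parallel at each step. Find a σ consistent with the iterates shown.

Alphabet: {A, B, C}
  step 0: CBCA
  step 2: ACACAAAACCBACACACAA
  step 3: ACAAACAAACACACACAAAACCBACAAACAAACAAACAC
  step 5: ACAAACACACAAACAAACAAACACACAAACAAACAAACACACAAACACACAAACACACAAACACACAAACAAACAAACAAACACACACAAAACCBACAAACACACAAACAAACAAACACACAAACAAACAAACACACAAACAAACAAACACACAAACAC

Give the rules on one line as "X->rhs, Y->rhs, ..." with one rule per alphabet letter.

  step 2 ⇒ step 3: ACACAAAACCBACACACAA ⇒ AC·AA·AC·AA·AC·AC·AC·AC·AA·AA·CCB·AC·AA·AC·AA·AC·AA·AC·AC
    A ↦ AC
    B ↦ CCB
    C ↦ AA

A->AC, B->CCB, C->AA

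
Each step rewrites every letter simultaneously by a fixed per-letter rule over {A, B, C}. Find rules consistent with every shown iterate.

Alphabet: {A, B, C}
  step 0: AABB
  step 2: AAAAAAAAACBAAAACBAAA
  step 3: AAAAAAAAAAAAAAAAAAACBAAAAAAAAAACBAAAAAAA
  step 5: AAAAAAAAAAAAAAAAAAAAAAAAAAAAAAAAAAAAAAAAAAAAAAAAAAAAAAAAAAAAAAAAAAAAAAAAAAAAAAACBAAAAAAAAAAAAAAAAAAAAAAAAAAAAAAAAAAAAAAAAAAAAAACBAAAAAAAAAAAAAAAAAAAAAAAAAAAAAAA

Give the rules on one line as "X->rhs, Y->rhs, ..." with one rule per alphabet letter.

A->AA, B->CBA, C->A

  step 2 ⇒ step 3: AAAAAAAAACBAAAACBAAA ⇒ AA·AA·AA·AA·AA·AA·AA·AA·AA·A·CBA·AA·AA·AA·AA·A·CBA·AA·AA·AA
    A ↦ AA
    B ↦ CBA
    C ↦ A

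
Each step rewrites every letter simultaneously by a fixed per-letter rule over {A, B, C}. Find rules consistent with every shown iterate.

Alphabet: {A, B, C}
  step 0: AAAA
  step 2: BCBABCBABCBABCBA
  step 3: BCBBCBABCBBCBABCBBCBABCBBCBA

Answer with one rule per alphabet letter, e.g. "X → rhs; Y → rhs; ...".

A->BA, B->BC, C->B

  step 2 ⇒ step 3: BCBABCBABCBABCBA ⇒ BC·B·BC·BA·BC·B·BC·BA·BC·B·BC·BA·BC·B·BC·BA
    A ↦ BA
    B ↦ BC
    C ↦ B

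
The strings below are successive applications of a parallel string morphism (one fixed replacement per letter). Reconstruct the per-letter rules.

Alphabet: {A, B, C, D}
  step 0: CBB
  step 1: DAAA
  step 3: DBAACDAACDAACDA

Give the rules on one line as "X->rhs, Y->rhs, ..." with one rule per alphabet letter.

  step 0 ⇒ step 1: CBB ⇒ DA·A·A
    B ↦ A
    C ↦ DA
    A ↦ AC  (constrained at step 1)
    D ↦ DB  (constrained at step 1)

A->AC, B->A, C->DA, D->DB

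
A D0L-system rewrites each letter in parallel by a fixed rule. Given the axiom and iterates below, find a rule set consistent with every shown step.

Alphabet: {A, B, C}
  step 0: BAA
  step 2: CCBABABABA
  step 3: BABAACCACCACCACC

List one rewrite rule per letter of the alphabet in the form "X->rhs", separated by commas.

A->CC, B->A, C->BA

  step 2 ⇒ step 3: CCBABABABA ⇒ BA·BA·A·CC·A·CC·A·CC·A·CC
    A ↦ CC
    B ↦ A
    C ↦ BA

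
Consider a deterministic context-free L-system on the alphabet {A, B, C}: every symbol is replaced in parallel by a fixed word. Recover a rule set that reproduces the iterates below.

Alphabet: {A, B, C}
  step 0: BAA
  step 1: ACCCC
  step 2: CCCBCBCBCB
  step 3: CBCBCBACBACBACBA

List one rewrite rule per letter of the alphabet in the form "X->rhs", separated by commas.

A->CC, B->A, C->CB

  step 2 ⇒ step 3: CCCBCBCBCB ⇒ CB·CB·CB·A·CB·A·CB·A·CB·A
    B ↦ A
    C ↦ CB
  step 0 ⇒ step 1: BAA ⇒ A·CC·CC
    A ↦ CC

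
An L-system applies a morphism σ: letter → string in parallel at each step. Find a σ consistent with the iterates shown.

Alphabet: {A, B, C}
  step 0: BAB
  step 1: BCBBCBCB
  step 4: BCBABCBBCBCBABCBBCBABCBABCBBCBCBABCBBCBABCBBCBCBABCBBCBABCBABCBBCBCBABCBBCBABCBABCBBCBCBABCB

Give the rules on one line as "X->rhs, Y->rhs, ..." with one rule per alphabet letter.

  step 0 ⇒ step 1: BAB ⇒ BCB·BC·BCB
    A ↦ BC
    B ↦ BCB
    C ↦ A  (constrained at step 1)

A->BC, B->BCB, C->A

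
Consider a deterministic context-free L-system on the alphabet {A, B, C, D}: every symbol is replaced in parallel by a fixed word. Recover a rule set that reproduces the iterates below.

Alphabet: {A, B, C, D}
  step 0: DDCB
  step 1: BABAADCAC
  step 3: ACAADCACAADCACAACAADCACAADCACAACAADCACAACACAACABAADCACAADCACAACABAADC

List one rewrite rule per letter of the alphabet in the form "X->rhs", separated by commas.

  step 0 ⇒ step 1: DDCB ⇒ BA·BA·ADC·AC
    B ↦ AC
    C ↦ ADC
    D ↦ BA
    A ↦ ACA  (constrained at step 1)

A->ACA, B->AC, C->ADC, D->BA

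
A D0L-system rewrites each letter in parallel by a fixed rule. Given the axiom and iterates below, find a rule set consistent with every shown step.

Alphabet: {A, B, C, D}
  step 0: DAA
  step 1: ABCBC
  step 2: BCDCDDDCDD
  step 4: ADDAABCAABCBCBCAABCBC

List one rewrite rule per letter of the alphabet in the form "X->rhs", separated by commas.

A->BC, B->DC, C->DD, D->A

  step 1 ⇒ step 2: ABCBC ⇒ BC·DC·DD·DC·DD
    A ↦ BC
    B ↦ DC
    C ↦ DD
  step 0 ⇒ step 1: DAA ⇒ A·BC·BC
    D ↦ A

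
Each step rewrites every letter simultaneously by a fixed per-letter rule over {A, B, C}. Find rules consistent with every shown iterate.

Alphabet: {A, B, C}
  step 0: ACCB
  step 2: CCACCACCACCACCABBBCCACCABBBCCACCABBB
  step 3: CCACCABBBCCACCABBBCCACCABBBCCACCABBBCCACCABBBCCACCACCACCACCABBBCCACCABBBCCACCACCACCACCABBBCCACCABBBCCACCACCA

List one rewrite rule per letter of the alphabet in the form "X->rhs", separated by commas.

A->BBB, B->CCA, C->CCA

  step 2 ⇒ step 3: CCACCACCACCACCABBBCCACCABBBCCACCABBB ⇒ CCA·CCA·BBB·CCA·CCA·BBB·CCA·CCA·BBB·CCA·CCA·BBB·CCA·CCA·BBB·CCA·CCA·CCA·CCA·CCA·BBB·CCA·CCA·BBB·CCA·CCA·CCA·CCA·CCA·BBB·CCA·CCA·BBB·CCA·CCA·CCA
    A ↦ BBB
    B ↦ CCA
    C ↦ CCA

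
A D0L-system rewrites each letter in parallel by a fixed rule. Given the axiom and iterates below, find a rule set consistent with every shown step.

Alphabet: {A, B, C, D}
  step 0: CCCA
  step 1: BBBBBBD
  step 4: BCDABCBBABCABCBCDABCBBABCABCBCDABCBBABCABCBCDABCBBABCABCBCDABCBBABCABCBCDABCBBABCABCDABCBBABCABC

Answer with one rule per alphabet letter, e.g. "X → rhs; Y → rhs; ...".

A->D, B->ABC, C->BB, D->BC

  step 0 ⇒ step 1: CCCA ⇒ BB·BB·BB·D
    A ↦ D
    C ↦ BB
    B ↦ ABC  (constrained at step 1)
    D ↦ BC  (constrained at step 1)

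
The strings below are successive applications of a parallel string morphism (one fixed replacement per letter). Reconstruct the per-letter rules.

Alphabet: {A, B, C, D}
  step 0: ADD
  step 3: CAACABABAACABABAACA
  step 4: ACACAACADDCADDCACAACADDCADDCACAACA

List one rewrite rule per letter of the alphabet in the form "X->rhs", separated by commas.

  step 3 ⇒ step 4: CAACABABAACABABAACA ⇒ A·CA·CA·A·CA·DD·CA·DD·CA·CA·A·CA·DD·CA·DD·CA·CA·A·CA
    A ↦ CA
    B ↦ DD
    C ↦ A
    D ↦ BA  (constrained at step 0)

A->CA, B->DD, C->A, D->BA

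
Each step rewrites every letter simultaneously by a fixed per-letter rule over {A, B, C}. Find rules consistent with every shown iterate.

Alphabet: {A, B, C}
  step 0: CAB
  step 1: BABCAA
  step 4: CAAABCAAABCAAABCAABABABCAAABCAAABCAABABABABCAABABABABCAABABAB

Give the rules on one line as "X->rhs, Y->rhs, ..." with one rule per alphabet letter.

A->AB, B->CAA, C->B

  step 0 ⇒ step 1: CAB ⇒ B·AB·CAA
    A ↦ AB
    B ↦ CAA
    C ↦ B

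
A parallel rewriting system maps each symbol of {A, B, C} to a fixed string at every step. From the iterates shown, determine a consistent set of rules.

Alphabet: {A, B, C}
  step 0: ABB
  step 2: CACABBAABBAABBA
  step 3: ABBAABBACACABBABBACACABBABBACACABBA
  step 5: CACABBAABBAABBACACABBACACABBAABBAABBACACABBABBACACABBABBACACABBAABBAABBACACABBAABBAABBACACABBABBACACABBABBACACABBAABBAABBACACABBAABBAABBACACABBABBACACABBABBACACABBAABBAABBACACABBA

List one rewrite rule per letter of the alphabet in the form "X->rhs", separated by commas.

  step 2 ⇒ step 3: CACABBAABBAABBA ⇒ A·BBA·A·BBA·CA·CA·BBA·BBA·CA·CA·BBA·BBA·CA·CA·BBA
    A ↦ BBA
    B ↦ CA
    C ↦ A

A->BBA, B->CA, C->A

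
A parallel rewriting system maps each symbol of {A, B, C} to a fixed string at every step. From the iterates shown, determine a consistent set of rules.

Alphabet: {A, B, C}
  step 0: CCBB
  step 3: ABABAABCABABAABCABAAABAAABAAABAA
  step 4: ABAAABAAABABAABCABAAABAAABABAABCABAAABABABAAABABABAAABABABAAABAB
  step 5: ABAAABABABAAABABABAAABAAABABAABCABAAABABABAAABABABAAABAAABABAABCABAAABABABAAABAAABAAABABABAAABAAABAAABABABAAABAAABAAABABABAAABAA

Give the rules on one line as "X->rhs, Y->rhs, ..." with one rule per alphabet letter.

A->AB, B->AA, C->BC

  step 4 ⇒ step 5: ABAAABAAABABAABCABAAABAAABABAABCABAAABABABAAABABABAAABABABAAABAB ⇒ AB·AA·AB·AB·AB·AA·AB·AB·AB·AA·AB·AA·AB·AB·AA·BC·AB·AA·AB·AB·AB·AA·AB·AB·AB·AA·AB·AA·AB·AB·AA·BC·AB·AA·AB·AB·AB·AA·AB·AA·AB·AA·AB·AB·AB·AA·AB·AA·AB·AA·AB·AB·AB·AA·AB·AA·AB·AA·AB·AB·AB·AA·AB·AA
    A ↦ AB
    B ↦ AA
    C ↦ BC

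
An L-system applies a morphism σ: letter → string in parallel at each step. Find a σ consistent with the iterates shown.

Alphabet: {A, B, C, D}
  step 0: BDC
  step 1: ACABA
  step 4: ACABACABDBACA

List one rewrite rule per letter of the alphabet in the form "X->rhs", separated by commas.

  step 0 ⇒ step 1: BDC ⇒ ACA·B·A
    B ↦ ACA
    C ↦ A
    D ↦ B
    A ↦ D  (constrained at step 1)

A->D, B->ACA, C->A, D->B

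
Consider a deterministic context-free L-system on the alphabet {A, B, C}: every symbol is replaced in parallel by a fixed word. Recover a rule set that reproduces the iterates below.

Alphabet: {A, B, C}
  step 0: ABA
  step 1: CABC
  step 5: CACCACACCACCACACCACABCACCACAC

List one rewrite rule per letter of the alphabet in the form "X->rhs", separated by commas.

A->C, B->AB, C->CA

  step 0 ⇒ step 1: ABA ⇒ C·AB·C
    A ↦ C
    B ↦ AB
    C ↦ CA  (constrained at step 1)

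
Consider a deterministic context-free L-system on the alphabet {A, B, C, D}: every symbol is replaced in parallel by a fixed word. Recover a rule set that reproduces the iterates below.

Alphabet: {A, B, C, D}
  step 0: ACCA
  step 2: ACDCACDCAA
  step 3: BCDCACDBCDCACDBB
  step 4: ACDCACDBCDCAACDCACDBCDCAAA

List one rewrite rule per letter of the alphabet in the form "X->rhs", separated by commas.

A->B, B->A, C->CD, D->CA

  step 3 ⇒ step 4: BCDCACDBCDCACDBB ⇒ A·CD·CA·CD·B·CD·CA·A·CD·CA·CD·B·CD·CA·A·A
    A ↦ B
    B ↦ A
    C ↦ CD
    D ↦ CA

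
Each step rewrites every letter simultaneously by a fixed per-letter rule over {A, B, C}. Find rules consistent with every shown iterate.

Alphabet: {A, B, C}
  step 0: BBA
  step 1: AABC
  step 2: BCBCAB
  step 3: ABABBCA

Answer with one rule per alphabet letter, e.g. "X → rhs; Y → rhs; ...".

A->BC, B->A, C->B

  step 2 ⇒ step 3: BCBCAB ⇒ A·B·A·B·BC·A
    A ↦ BC
    B ↦ A
    C ↦ B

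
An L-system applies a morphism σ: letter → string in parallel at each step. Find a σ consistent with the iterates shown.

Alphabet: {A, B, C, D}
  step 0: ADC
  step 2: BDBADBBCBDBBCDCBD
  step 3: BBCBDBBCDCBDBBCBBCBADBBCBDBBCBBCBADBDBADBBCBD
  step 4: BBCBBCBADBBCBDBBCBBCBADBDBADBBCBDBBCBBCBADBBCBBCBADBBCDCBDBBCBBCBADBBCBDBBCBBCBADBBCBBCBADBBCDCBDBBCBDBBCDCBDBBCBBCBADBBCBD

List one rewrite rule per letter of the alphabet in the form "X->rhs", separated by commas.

A->DC, B->BBC, C->BAD, D->BD

  step 3 ⇒ step 4: BBCBDBBCDCBDBBCBBCBADBBCBDBBCBBCBADBDBADBBCBD ⇒ BBC·BBC·BAD·BBC·BD·BBC·BBC·BAD·BD·BAD·BBC·BD·BBC·BBC·BAD·BBC·BBC·BAD·BBC·DC·BD·BBC·BBC·BAD·BBC·BD·BBC·BBC·BAD·BBC·BBC·BAD·BBC·DC·BD·BBC·BD·BBC·DC·BD·BBC·BBC·BAD·BBC·BD
    A ↦ DC
    B ↦ BBC
    C ↦ BAD
    D ↦ BD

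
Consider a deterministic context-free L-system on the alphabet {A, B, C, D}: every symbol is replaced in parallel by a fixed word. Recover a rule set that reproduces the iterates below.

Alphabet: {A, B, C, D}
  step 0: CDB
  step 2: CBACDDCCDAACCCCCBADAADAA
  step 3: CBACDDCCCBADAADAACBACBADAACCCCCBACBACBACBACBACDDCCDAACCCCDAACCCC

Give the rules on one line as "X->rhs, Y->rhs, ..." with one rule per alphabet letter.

  step 2 ⇒ step 3: CBACDDCCDAACCCCCBADAADAA ⇒ CBA·CDD·CC·CBA·DAA·DAA·CBA·CBA·DAA·CC·CC·CBA·CBA·CBA·CBA·CBA·CDD·CC·DAA·CC·CC·DAA·CC·CC
    A ↦ CC
    B ↦ CDD
    C ↦ CBA
    D ↦ DAA

A->CC, B->CDD, C->CBA, D->DAA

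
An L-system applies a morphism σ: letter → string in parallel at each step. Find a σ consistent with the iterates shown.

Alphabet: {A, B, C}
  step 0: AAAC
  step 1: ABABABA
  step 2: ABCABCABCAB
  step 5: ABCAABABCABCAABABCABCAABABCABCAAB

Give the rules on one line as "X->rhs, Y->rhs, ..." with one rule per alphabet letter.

  step 1 ⇒ step 2: ABABABA ⇒ AB·C·AB·C·AB·C·AB
    A ↦ AB
    B ↦ C
  step 0 ⇒ step 1: AAAC ⇒ AB·AB·AB·A
    C ↦ A

A->AB, B->C, C->A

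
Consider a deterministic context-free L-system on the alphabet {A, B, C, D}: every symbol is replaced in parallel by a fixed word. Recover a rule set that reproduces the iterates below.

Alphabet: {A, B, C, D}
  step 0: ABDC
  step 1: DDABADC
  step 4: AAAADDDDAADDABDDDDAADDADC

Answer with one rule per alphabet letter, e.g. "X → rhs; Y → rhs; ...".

  step 0 ⇒ step 1: ABDC ⇒ DD·AB·A·DC
    A ↦ DD
    B ↦ AB
    C ↦ DC
    D ↦ A

A->DD, B->AB, C->DC, D->A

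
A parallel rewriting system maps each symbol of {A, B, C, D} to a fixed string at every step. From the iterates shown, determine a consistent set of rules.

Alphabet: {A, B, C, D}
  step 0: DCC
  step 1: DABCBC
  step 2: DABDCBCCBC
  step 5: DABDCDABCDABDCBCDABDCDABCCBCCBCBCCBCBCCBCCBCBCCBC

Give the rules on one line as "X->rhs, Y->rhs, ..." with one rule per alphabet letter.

  step 1 ⇒ step 2: DABCBC ⇒ DA·BD·C·BC·C·BC
    A ↦ BD
    B ↦ C
    C ↦ BC
    D ↦ DA

A->BD, B->C, C->BC, D->DA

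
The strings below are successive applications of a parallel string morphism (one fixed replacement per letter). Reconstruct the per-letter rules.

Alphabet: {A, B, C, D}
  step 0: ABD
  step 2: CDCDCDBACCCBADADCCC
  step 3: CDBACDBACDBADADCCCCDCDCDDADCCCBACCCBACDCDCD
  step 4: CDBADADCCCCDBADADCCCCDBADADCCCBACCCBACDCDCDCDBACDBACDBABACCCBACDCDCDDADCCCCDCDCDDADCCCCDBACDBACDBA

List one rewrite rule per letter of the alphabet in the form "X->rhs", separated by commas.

A->CCC, B->DAD, C->CD, D->BA

  step 3 ⇒ step 4: CDBACDBACDBADADCCCCDCDCDDADCCCBACCCBACDCDCD ⇒ CD·BA·DAD·CCC·CD·BA·DAD·CCC·CD·BA·DAD·CCC·BA·CCC·BA·CD·CD·CD·CD·BA·CD·BA·CD·BA·BA·CCC·BA·CD·CD·CD·DAD·CCC·CD·CD·CD·DAD·CCC·CD·BA·CD·BA·CD·BA
    A ↦ CCC
    B ↦ DAD
    C ↦ CD
    D ↦ BA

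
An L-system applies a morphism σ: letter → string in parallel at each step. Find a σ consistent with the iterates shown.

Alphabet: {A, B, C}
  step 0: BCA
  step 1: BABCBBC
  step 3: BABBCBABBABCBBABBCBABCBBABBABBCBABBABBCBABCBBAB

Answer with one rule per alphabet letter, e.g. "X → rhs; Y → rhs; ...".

A->BC, B->BAB, C->CB

  step 0 ⇒ step 1: BCA ⇒ BAB·CB·BC
    A ↦ BC
    B ↦ BAB
    C ↦ CB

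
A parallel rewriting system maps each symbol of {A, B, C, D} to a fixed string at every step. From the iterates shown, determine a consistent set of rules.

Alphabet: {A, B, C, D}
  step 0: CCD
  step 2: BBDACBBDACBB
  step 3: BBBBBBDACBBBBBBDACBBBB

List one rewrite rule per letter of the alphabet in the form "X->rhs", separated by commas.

A->B, B->BB, C->DAC, D->B

  step 2 ⇒ step 3: BBDACBBDACBB ⇒ BB·BB·B·B·DAC·BB·BB·B·B·DAC·BB·BB
    A ↦ B
    B ↦ BB
    C ↦ DAC
    D ↦ B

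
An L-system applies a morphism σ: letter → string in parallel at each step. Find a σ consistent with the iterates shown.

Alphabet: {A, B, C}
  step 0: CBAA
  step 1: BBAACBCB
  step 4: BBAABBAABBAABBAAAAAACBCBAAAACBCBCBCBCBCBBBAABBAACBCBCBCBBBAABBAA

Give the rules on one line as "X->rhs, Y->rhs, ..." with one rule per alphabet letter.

A->CB, B->AA, C->BB

  step 0 ⇒ step 1: CBAA ⇒ BB·AA·CB·CB
    A ↦ CB
    B ↦ AA
    C ↦ BB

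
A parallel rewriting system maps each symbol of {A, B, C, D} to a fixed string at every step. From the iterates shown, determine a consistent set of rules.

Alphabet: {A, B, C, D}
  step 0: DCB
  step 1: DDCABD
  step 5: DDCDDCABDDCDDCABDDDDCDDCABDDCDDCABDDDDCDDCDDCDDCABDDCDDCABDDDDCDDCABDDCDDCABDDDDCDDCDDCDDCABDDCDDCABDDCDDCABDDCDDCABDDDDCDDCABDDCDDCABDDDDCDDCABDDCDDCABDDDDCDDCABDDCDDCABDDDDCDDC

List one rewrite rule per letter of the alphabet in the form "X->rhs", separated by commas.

  step 0 ⇒ step 1: DCB ⇒ DDC·AB·D
    B ↦ D
    C ↦ AB
    D ↦ DDC
    A ↦ D  (constrained at step 1)

A->D, B->D, C->AB, D->DDC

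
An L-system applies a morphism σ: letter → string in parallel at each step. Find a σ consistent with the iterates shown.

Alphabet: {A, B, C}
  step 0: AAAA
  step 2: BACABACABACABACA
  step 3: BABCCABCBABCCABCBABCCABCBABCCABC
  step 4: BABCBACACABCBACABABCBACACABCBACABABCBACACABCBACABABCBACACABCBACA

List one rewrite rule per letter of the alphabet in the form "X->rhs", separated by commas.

A->BC, B->BA, C->CA

  step 3 ⇒ step 4: BABCCABCBABCCABCBABCCABCBABCCABC ⇒ BA·BC·BA·CA·CA·BC·BA·CA·BA·BC·BA·CA·CA·BC·BA·CA·BA·BC·BA·CA·CA·BC·BA·CA·BA·BC·BA·CA·CA·BC·BA·CA
    A ↦ BC
    B ↦ BA
    C ↦ CA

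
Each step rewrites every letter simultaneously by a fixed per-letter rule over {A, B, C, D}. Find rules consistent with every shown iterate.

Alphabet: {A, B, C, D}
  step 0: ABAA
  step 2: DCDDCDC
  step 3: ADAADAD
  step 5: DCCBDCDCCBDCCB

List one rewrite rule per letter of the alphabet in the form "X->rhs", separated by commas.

A->CB, B->C, C->D, D->A

  step 2 ⇒ step 3: DCDDCDC ⇒ A·D·A·A·D·A·D
    C ↦ D
    D ↦ A
    A ↦ CB  (constrained at step 0)
    B ↦ C  (constrained at step 0)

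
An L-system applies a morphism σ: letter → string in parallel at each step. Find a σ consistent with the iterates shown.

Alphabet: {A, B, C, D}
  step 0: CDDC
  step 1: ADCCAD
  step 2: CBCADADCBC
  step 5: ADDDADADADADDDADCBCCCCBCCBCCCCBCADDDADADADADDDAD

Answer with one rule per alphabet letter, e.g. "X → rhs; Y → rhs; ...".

A->CB, B->DD, C->AD, D->C

  step 1 ⇒ step 2: ADCCAD ⇒ CB·C·AD·AD·CB·C
    A ↦ CB
    C ↦ AD
    D ↦ C
    B ↦ DD  (constrained at step 2)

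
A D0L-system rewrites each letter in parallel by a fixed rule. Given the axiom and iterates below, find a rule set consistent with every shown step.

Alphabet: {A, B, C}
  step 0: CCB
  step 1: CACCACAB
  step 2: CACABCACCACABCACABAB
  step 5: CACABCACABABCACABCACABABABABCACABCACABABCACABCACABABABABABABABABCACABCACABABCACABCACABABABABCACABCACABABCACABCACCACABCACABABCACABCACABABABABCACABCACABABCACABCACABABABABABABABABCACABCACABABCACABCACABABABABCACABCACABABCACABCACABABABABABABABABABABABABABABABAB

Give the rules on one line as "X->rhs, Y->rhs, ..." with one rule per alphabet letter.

  step 1 ⇒ step 2: CACCACAB ⇒ CAC·AB·CAC·CAC·AB·CAC·AB·AB
    A ↦ AB
    B ↦ AB
    C ↦ CAC

A->AB, B->AB, C->CAC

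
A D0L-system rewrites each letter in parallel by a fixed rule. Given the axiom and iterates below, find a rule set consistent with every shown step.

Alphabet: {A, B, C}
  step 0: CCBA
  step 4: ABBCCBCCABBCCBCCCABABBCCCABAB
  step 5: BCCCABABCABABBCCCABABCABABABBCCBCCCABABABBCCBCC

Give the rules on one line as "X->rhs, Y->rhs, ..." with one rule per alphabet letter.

  step 4 ⇒ step 5: ABBCCBCCABBCCBCCCABABBCCCABAB ⇒ BC·C·C·AB·AB·C·AB·AB·BC·C·C·AB·AB·C·AB·AB·AB·BC·C·BC·C·C·AB·AB·AB·BC·C·BC·C
    A ↦ BC
    B ↦ C
    C ↦ AB

A->BC, B->C, C->AB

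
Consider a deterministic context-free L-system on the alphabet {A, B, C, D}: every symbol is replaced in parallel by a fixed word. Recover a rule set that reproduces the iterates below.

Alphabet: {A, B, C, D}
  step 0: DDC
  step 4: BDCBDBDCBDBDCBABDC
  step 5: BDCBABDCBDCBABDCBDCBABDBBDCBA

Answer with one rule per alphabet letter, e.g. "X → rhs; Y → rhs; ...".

A->B, B->BD, C->BA, D->C

  step 4 ⇒ step 5: BDCBDBDCBDBDCBABDC ⇒ BD·C·BA·BD·C·BD·C·BA·BD·C·BD·C·BA·BD·B·BD·C·BA
    A ↦ B
    B ↦ BD
    C ↦ BA
    D ↦ C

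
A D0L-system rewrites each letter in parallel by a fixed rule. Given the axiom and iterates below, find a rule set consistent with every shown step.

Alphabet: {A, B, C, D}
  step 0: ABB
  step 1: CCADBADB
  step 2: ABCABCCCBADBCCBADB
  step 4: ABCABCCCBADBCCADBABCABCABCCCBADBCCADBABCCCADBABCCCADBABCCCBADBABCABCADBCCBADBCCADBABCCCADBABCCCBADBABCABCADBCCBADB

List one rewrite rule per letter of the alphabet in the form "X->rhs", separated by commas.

  step 1 ⇒ step 2: CCADBADB ⇒ ABC·ABC·CC·B·ADB·CC·B·ADB
    A ↦ CC
    B ↦ ADB
    C ↦ ABC
    D ↦ B

A->CC, B->ADB, C->ABC, D->B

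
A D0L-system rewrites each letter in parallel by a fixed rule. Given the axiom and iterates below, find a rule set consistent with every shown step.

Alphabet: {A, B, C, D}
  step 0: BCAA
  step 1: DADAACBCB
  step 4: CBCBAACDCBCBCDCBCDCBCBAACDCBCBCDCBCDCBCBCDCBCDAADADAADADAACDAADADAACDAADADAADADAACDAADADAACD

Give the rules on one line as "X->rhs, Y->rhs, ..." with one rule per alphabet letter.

  step 0 ⇒ step 1: BCAA ⇒ DAD·AA·CB·CB
    A ↦ CB
    B ↦ DAD
    C ↦ AA
    D ↦ CD  (constrained at step 1)

A->CB, B->DAD, C->AA, D->CD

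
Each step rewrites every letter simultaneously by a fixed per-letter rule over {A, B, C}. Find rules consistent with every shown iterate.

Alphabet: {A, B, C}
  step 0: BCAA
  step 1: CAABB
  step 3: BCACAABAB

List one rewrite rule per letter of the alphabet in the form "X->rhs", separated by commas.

  step 0 ⇒ step 1: BCAA ⇒ CA·A·B·B
    A ↦ B
    B ↦ CA
    C ↦ A

A->B, B->CA, C->A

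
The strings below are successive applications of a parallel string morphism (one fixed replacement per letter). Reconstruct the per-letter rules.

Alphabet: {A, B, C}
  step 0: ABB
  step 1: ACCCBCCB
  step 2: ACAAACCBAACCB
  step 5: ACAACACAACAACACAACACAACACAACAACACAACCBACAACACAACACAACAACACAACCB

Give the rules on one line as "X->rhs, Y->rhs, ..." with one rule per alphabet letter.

  step 1 ⇒ step 2: ACCCBCCB ⇒ AC·A·A·A·CCB·A·A·CCB
    A ↦ AC
    B ↦ CCB
    C ↦ A

A->AC, B->CCB, C->A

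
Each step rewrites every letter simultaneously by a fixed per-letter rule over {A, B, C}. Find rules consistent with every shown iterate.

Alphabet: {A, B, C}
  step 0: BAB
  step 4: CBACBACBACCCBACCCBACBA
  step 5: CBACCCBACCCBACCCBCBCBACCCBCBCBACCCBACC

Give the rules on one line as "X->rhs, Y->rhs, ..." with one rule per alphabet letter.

A->CC, B->A, C->CB

  step 4 ⇒ step 5: CBACBACBACCCBACCCBACBA ⇒ CB·A·CC·CB·A·CC·CB·A·CC·CB·CB·CB·A·CC·CB·CB·CB·A·CC·CB·A·CC
    A ↦ CC
    B ↦ A
    C ↦ CB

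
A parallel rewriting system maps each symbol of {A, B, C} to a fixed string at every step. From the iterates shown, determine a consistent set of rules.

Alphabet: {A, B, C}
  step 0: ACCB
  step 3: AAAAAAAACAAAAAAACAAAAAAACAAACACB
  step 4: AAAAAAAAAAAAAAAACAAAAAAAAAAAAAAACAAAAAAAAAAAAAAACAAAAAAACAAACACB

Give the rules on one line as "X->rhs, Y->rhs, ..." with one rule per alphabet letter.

A->AA, B->CB, C->CA

  step 3 ⇒ step 4: AAAAAAAACAAAAAAACAAAAAAACAAACACB ⇒ AA·AA·AA·AA·AA·AA·AA·AA·CA·AA·AA·AA·AA·AA·AA·AA·CA·AA·AA·AA·AA·AA·AA·AA·CA·AA·AA·AA·CA·AA·CA·CB
    A ↦ AA
    B ↦ CB
    C ↦ CA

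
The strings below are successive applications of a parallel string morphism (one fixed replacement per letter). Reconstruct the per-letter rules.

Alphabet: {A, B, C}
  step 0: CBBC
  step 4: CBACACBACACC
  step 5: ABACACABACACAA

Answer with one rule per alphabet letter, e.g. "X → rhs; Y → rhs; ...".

  step 4 ⇒ step 5: CBACACBACACC ⇒ A·BA·C·A·C·A·BA·C·A·C·A·A
    A ↦ C
    B ↦ BA
    C ↦ A

A->C, B->BA, C->A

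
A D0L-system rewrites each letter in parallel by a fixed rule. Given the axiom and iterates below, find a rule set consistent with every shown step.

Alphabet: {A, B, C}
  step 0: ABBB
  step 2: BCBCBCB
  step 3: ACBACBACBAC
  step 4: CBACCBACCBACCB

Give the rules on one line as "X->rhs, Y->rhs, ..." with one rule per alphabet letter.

A->C, B->AC, C->B

  step 3 ⇒ step 4: ACBACBACBAC ⇒ C·B·AC·C·B·AC·C·B·AC·C·B
    A ↦ C
    B ↦ AC
    C ↦ B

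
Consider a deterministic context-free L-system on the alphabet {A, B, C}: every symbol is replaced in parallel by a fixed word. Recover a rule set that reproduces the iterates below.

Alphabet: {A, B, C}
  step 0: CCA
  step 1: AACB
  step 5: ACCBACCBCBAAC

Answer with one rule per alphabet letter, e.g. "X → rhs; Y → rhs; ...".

  step 0 ⇒ step 1: CCA ⇒ A·A·CB
    A ↦ CB
    C ↦ A
    B ↦ C  (constrained at step 1)

A->CB, B->C, C->A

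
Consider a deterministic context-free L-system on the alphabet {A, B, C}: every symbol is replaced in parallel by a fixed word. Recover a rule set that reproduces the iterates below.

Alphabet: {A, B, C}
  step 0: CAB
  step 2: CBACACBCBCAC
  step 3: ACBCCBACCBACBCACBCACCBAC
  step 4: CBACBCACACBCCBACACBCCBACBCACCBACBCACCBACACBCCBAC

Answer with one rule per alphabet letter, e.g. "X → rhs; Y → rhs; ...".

  step 3 ⇒ step 4: ACBCCBACCBACBCACBCACCBAC ⇒ CB·AC·BC·AC·AC·BC·CB·AC·AC·BC·CB·AC·BC·AC·CB·AC·BC·AC·CB·AC·AC·BC·CB·AC
    A ↦ CB
    B ↦ BC
    C ↦ AC

A->CB, B->BC, C->AC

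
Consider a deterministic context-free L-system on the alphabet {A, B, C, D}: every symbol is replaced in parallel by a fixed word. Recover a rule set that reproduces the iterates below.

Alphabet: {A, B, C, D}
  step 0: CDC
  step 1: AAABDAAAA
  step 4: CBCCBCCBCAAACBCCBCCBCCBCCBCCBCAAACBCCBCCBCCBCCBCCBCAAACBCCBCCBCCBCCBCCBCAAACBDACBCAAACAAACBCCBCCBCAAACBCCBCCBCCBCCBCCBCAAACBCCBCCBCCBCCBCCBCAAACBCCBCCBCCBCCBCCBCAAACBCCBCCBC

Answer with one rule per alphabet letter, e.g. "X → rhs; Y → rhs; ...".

  step 0 ⇒ step 1: CDC ⇒ AAA·BDA·AAA
    C ↦ AAA
    D ↦ BDA
    A ↦ CBC  (constrained at step 1)
    B ↦ C  (constrained at step 1)

A->CBC, B->C, C->AAA, D->BDA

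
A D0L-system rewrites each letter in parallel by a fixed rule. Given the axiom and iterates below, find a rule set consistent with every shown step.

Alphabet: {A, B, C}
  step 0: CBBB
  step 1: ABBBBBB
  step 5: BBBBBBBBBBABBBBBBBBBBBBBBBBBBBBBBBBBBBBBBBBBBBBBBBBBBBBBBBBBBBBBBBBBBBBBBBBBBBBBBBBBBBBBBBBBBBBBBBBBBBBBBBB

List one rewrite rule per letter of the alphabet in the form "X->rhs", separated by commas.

  step 0 ⇒ step 1: CBBB ⇒ A·BB·BB·BB
    B ↦ BB
    C ↦ A
    A ↦ BC  (constrained at step 1)

A->BC, B->BB, C->A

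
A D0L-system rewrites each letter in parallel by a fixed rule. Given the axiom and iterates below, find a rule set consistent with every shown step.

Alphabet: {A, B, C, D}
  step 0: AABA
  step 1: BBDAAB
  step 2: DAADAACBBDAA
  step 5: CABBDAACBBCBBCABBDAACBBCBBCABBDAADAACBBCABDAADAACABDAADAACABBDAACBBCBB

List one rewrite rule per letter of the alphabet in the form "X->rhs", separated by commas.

A->B, B->DAA, C->CAB, D->C

  step 1 ⇒ step 2: BBDAAB ⇒ DAA·DAA·C·B·B·DAA
    A ↦ B
    B ↦ DAA
    D ↦ C
    C ↦ CAB  (constrained at step 2)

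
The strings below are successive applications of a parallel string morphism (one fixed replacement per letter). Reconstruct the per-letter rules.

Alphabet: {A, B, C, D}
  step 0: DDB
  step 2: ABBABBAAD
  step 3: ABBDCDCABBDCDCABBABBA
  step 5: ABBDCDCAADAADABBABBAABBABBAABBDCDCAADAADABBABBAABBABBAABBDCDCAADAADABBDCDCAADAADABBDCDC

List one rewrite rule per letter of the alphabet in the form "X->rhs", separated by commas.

A->ABB, B->DC, C->AD, D->A

  step 2 ⇒ step 3: ABBABBAAD ⇒ ABB·DC·DC·ABB·DC·DC·ABB·ABB·A
    A ↦ ABB
    B ↦ DC
    D ↦ A
    C ↦ AD  (constrained at step 3)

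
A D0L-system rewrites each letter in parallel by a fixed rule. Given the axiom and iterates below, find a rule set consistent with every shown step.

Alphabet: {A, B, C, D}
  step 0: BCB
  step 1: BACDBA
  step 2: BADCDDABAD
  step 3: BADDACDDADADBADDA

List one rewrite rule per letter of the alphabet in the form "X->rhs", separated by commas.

A->D, B->BA, C->CD, D->DA

  step 2 ⇒ step 3: BADCDDABAD ⇒ BA·D·DA·CD·DA·DA·D·BA·D·DA
    A ↦ D
    B ↦ BA
    C ↦ CD
    D ↦ DA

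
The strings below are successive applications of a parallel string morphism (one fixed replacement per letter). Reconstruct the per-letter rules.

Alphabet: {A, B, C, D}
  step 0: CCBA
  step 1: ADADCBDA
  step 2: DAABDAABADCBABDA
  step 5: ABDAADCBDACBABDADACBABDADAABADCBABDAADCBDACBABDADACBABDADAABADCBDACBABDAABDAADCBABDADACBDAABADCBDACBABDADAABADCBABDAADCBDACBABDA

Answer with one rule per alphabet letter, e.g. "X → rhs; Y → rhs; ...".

  step 1 ⇒ step 2: ADADCBDA ⇒ DA·AB·DA·AB·AD·CB·AB·DA
    A ↦ DA
    B ↦ CB
    C ↦ AD
    D ↦ AB

A->DA, B->CB, C->AD, D->AB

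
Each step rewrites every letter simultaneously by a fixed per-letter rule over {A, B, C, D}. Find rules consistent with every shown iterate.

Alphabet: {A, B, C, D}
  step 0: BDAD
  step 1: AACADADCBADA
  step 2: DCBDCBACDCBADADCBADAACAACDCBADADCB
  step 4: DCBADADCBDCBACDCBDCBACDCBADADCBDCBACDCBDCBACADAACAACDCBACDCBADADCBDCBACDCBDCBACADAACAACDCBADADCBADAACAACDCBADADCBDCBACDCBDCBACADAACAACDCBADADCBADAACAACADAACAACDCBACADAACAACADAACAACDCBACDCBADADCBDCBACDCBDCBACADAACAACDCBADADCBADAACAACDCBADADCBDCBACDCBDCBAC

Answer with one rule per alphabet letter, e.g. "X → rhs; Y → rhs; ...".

  step 1 ⇒ step 2: AACADADCBADA ⇒ DCB·DCB·AC·DCB·ADA·DCB·ADA·AC·AAC·DCB·ADA·DCB
    A ↦ DCB
    B ↦ AAC
    C ↦ AC
    D ↦ ADA

A->DCB, B->AAC, C->AC, D->ADA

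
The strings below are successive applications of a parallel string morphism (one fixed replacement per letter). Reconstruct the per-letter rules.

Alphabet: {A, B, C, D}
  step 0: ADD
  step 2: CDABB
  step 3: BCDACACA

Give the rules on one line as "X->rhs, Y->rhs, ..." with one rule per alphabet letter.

  step 2 ⇒ step 3: CDABB ⇒ B·C·DA·CA·CA
    A ↦ DA
    B ↦ CA
    C ↦ B
    D ↦ C

A->DA, B->CA, C->B, D->C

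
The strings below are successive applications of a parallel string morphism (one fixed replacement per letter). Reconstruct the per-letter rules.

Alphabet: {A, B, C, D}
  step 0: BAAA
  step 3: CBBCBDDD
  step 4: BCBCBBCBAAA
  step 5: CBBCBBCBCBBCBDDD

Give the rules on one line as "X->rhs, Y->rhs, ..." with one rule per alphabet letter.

A->D, B->CB, C->B, D->A

  step 4 ⇒ step 5: BCBCBBCBAAA ⇒ CB·B·CB·B·CB·CB·B·CB·D·D·D
    A ↦ D
    B ↦ CB
    C ↦ B
  step 3 ⇒ step 4: CBBCBDDD ⇒ B·CB·CB·B·CB·A·A·A
    D ↦ A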